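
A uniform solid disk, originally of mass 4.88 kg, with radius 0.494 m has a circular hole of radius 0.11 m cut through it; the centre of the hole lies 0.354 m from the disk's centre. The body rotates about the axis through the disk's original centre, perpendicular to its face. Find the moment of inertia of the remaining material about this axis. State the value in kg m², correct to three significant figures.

Unpierced body about its centre: I₀ = (1/2)MR² = (1/2)(4.88)(0.494)² = 0.59545 kg m².
The removed disk has mass m = M·(r/R)² = (4.88)(0.11/0.494)² = 0.24196 kg (same uniform areal density).
Its moment of inertia about the rotation axis (parallel-axis theorem): I_hole = (1/2)mr² + md² = (1/2)(0.24196)(0.11)² + (0.24196)(0.354)² = 0.031786 kg m².
Treating the hole as negative mass, I = I₀ − I_hole = 0.59545 − 0.031786 = 0.56366 kg m².

0.564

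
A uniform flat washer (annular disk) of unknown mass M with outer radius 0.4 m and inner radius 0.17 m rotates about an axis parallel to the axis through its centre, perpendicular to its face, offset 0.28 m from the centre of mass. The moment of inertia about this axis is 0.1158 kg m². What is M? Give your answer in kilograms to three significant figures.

I = I_cm + Md² = (1/2)M(R²+r²) + Md² = M·[0.5·[(0.4)² + (0.17)²] + (0.28)²] = M·0.17285.
So M = 0.1158 / 0.17285 = 0.66995 kg.

0.670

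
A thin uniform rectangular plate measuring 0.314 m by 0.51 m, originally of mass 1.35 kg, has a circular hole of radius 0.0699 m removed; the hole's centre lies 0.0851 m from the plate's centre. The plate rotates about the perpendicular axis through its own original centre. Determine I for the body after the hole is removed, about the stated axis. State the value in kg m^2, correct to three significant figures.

Unpierced body about its centre: I₀ = (1/12)M(a²+b²) = (1/12)(1.35)[(0.314)² + (0.51)²] = 0.040353 kg m^2.
The removed disk has mass m = M·πr²/(ab) = (1.35)·π(0.0699)²/(0.314·0.51) = 0.1294 kg (same uniform areal density).
Its moment of inertia about the rotation axis (parallel-axis theorem): I_hole = (1/2)mr² + md² = (1/2)(0.1294)(0.0699)² + (0.1294)(0.0851)² = 0.0012533 kg m^2.
Treating the hole as negative mass, I = I₀ − I_hole = 0.040353 − 0.0012533 = 0.0391 kg m^2.

0.0391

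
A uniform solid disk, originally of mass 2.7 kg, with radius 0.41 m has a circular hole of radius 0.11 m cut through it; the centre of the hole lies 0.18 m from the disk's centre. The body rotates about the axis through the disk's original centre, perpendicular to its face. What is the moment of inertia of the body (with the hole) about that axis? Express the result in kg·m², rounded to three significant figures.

0.219

Unpierced body about its centre: I₀ = (1/2)MR² = (1/2)(2.7)(0.41)² = 0.22693 kg·m².
The removed disk has mass m = M·(r/R)² = (2.7)(0.11/0.41)² = 0.19435 kg (same uniform areal density).
Its moment of inertia about the rotation axis (parallel-axis theorem): I_hole = (1/2)mr² + md² = (1/2)(0.19435)(0.11)² + (0.19435)(0.18)² = 0.0074727 kg·m².
Treating the hole as negative mass, I = I₀ − I_hole = 0.22693 − 0.0074727 = 0.21946 kg·m².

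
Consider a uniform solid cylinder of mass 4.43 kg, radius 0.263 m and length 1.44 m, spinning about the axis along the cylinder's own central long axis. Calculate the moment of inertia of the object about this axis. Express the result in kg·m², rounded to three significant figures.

I_cm = (1/2)MR² = (1/2)(4.43)(0.263)² = 0.15321 kg·m²; axis through the centre, so I = 0.15321 kg·m².

0.153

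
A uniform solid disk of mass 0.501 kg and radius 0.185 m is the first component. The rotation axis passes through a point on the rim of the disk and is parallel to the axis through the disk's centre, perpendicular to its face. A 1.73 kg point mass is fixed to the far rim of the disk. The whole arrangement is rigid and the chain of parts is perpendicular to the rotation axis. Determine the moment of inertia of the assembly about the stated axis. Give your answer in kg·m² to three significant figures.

Solid disk: I_cm = (1/2)MR² = (1/2)(0.501)(0.185)² = 0.0085734 kg·m²; centre at d = 0.185 m, so the parallel axis theorem gives I = 0.0085734 + (0.501)(0.185)² = 0.02572 kg·m².
Point mass: I_cm = 0; centre at d = 0.185 + 0.185 = 0.37 m, so the parallel axis theorem gives I = 0 + (1.73)(0.37)² = 0.23684 kg·m².
Total I = 0.02572 + 0.23684 = 0.26256 kg·m².

0.263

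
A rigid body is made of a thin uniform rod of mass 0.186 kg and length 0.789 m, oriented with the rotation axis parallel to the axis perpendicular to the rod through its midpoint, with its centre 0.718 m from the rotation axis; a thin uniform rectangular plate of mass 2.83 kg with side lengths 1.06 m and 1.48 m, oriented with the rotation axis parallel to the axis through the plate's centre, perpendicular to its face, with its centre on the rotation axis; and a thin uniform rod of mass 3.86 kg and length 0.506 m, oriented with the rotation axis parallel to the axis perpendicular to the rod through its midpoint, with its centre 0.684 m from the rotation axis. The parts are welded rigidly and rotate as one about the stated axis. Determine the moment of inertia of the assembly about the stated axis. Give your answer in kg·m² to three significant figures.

Thin rod: I_cm = (1/12)ML² = (1/12)(0.186)(0.789)² = 0.0096491 kg·m²; centre at d = 0.718 m, so I = I_cm + Md² gives I = 0.0096491 + (0.186)(0.718)² = 0.10554 kg·m².
Rectangular plate: I_cm = (1/12)M(a²+b²) = (1/12)(2.83)[(1.06)² + (1.48)²] = 0.78155 kg·m²; axis through the centre, so I = 0.78155 kg·m².
Thin rod: I_cm = (1/12)ML² = (1/12)(3.86)(0.506)² = 0.082358 kg·m²; centre at d = 0.684 m, so I = I_cm + Md² gives I = 0.082358 + (3.86)(0.684)² = 1.8883 kg·m².
Total I = 0.10554 + 0.78155 + 1.8883 = 2.7754 kg·m².

2.78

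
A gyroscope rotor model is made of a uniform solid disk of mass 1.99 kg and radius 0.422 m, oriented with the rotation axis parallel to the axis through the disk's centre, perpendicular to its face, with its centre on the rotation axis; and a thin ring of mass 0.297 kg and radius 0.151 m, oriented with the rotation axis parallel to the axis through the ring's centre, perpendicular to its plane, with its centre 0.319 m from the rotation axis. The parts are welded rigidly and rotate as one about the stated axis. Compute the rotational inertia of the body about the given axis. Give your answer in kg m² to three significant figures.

0.214

Solid disk: I_cm = (1/2)MR² = (1/2)(1.99)(0.422)² = 0.17719 kg m²; axis through the centre, so I = 0.17719 kg m².
Thin ring: I_cm = MR² = (0.297)(0.151)² = 0.0067719 kg m²; centre at d = 0.319 m, so I = I_cm + Md² gives I = 0.0067719 + (0.297)(0.319)² = 0.036995 kg m².
Total I = 0.17719 + 0.036995 = 0.21419 kg m².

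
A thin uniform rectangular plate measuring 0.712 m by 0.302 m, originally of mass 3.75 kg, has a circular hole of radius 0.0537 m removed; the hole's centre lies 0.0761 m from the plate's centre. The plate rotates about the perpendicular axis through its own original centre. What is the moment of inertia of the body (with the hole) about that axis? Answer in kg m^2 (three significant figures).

0.186

Unpierced body about its centre: I₀ = (1/12)M(a²+b²) = (1/12)(3.75)[(0.712)² + (0.302)²] = 0.18692 kg m^2.
The removed disk has mass m = M·πr²/(ab) = (3.75)·π(0.0537)²/(0.712·0.302) = 0.15799 kg (same uniform areal density).
Its moment of inertia about the rotation axis (parallel-axis theorem): I_hole = (1/2)mr² + md² = (1/2)(0.15799)(0.0537)² + (0.15799)(0.0761)² = 0.0011428 kg m^2.
Treating the hole as negative mass, I = I₀ − I_hole = 0.18692 − 0.0011428 = 0.18578 kg m^2.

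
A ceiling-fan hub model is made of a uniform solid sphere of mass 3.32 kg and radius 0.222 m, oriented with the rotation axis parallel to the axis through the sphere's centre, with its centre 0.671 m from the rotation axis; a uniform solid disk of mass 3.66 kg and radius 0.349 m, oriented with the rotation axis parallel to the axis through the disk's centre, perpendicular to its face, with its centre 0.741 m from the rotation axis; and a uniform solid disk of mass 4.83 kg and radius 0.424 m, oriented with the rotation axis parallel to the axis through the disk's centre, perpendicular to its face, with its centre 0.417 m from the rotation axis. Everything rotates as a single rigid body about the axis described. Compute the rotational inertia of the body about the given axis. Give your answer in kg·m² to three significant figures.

5.07

Solid sphere: I_cm = (2/5)MR² = (2/5)(3.32)(0.222)² = 0.065449 kg·m²; centre at d = 0.671 m, so the parallel axis theorem gives I = 0.065449 + (3.32)(0.671)² = 1.5602 kg·m².
Solid disk: I_cm = (1/2)MR² = (1/2)(3.66)(0.349)² = 0.2229 kg·m²; centre at d = 0.741 m, so the parallel axis theorem gives I = 0.2229 + (3.66)(0.741)² = 2.2325 kg·m².
Solid disk: I_cm = (1/2)MR² = (1/2)(4.83)(0.424)² = 0.43416 kg·m²; centre at d = 0.417 m, so the parallel axis theorem gives I = 0.43416 + (4.83)(0.417)² = 1.274 kg·m².
Total I = 1.5602 + 2.2325 + 1.274 = 5.0668 kg·m².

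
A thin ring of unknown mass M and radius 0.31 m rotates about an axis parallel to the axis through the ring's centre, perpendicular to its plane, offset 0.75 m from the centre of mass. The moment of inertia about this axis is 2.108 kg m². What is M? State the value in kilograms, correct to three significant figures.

3.20

I = I_cm + Md² = MR² + Md² = M·[1·(0.31)² + (0.75)²] = M·0.6586.
So M = 2.108 / 0.6586 = 3.2007 kg.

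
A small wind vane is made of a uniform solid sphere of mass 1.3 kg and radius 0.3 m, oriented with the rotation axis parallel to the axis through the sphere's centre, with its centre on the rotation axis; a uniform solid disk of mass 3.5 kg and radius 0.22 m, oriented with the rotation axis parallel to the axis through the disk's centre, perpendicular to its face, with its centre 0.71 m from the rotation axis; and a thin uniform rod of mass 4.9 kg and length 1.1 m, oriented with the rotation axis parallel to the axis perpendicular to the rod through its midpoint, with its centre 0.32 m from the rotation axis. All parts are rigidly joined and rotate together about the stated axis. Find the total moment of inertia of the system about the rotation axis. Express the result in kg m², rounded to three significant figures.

2.89

Solid sphere: I_cm = (2/5)MR² = (2/5)(1.3)(0.3)² = 0.0468 kg m²; axis through the centre, so I = 0.0468 kg m².
Solid disk: I_cm = (1/2)MR² = (1/2)(3.5)(0.22)² = 0.0847 kg m²; centre at d = 0.71 m, so the parallel axis theorem gives I = 0.0847 + (3.5)(0.71)² = 1.849 kg m².
Thin rod: I_cm = (1/12)ML² = (1/12)(4.9)(1.1)² = 0.49408 kg m²; centre at d = 0.32 m, so the parallel axis theorem gives I = 0.49408 + (4.9)(0.32)² = 0.99584 kg m².
Total I = 0.0468 + 1.849 + 0.99584 = 2.8917 kg m².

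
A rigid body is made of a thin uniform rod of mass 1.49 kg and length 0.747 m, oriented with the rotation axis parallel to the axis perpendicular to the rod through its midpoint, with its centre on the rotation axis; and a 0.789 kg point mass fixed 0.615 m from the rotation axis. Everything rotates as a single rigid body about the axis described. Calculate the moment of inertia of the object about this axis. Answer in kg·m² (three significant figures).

Thin rod: I_cm = (1/12)ML² = (1/12)(1.49)(0.747)² = 0.069286 kg·m²; axis through the centre, so I = 0.069286 kg·m².
Point mass: I_cm = 0; centre at d = 0.615 m, so I = I_cm + Md² gives I = 0 + (0.789)(0.615)² = 0.29842 kg·m².
Total I = 0.069286 + 0.29842 = 0.36771 kg·m².

0.368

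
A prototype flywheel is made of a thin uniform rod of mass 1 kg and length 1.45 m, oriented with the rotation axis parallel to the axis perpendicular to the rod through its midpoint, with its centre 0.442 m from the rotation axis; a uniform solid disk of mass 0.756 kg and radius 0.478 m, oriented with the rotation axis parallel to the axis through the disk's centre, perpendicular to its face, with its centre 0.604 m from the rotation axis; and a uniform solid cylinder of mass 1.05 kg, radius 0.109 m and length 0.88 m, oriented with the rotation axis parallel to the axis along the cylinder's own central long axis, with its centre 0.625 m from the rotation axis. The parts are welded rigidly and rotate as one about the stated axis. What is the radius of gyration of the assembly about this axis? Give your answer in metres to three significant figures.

0.640

Thin rod: I_cm = (1/12)ML² = (1/12)(1)(1.45)² = 0.17521 kg m^2; centre at d = 0.442 m, so the parallel axis theorem gives I = 0.17521 + (1)(0.442)² = 0.37057 kg m^2.
Solid disk: I_cm = (1/2)MR² = (1/2)(0.756)(0.478)² = 0.086367 kg m^2; centre at d = 0.604 m, so the parallel axis theorem gives I = 0.086367 + (0.756)(0.604)² = 0.36217 kg m^2.
Solid cylinder: I_cm = (1/2)MR² = (1/2)(1.05)(0.109)² = 0.0062375 kg m^2; centre at d = 0.625 m, so the parallel axis theorem gives I = 0.0062375 + (1.05)(0.625)² = 0.41639 kg m^2.
Total I = 1.1491 kg m^2; total mass M = 2.806 kg.
k = √(I/M) = √(1.1491/2.806) = 0.63994 m.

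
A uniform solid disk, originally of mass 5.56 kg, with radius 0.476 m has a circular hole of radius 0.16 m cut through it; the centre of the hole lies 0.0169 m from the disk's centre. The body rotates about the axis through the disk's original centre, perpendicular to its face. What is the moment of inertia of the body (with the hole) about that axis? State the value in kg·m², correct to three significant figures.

0.622

Unpierced body about its centre: I₀ = (1/2)MR² = (1/2)(5.56)(0.476)² = 0.62988 kg·m².
The removed disk has mass m = M·(r/R)² = (5.56)(0.16/0.476)² = 0.6282 kg (same uniform areal density).
Its moment of inertia about the rotation axis (parallel-axis theorem): I_hole = (1/2)mr² + md² = (1/2)(0.6282)(0.16)² + (0.6282)(0.0169)² = 0.0082204 kg·m².
Treating the hole as negative mass, I = I₀ − I_hole = 0.62988 − 0.0082204 = 0.62166 kg·m².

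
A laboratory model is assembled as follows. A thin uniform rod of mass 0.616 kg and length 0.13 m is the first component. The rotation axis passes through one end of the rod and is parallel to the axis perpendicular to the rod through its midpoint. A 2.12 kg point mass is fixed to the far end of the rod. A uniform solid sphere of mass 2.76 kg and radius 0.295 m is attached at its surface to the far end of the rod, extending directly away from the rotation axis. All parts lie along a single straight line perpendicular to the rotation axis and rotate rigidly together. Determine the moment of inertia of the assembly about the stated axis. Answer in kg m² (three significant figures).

0.634

Thin rod: I_cm = (1/12)ML² = (1/12)(0.616)(0.13)² = 0.00086753 kg m²; centre at d = 0.065 m, so the parallel axis theorem gives I = 0.00086753 + (0.616)(0.065)² = 0.0034701 kg m².
Point mass: I_cm = 0; centre at d = 0.065 + 0.065 = 0.13 m, so the parallel axis theorem gives I = 0 + (2.12)(0.13)² = 0.035828 kg m².
Solid sphere: I_cm = (2/5)MR² = (2/5)(2.76)(0.295)² = 0.096076 kg m²; centre at d = 0.065 + 0.065 + 0.295 = 0.425 m, so the parallel axis theorem gives I = 0.096076 + (2.76)(0.425)² = 0.5946 kg m².
Total I = 0.0034701 + 0.035828 + 0.5946 = 0.6339 kg m².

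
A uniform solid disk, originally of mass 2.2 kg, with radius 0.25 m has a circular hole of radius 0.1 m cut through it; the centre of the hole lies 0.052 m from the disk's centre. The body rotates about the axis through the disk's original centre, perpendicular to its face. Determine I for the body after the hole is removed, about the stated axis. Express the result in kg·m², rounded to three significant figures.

Unpierced body about its centre: I₀ = (1/2)MR² = (1/2)(2.2)(0.25)² = 0.06875 kg·m².
The removed disk has mass m = M·(r/R)² = (2.2)(0.1/0.25)² = 0.352 kg (same uniform areal density).
Its moment of inertia about the rotation axis (parallel-axis theorem): I_hole = (1/2)mr² + md² = (1/2)(0.352)(0.1)² + (0.352)(0.052)² = 0.0027118 kg·m².
Treating the hole as negative mass, I = I₀ − I_hole = 0.06875 − 0.0027118 = 0.066038 kg·m².

0.0660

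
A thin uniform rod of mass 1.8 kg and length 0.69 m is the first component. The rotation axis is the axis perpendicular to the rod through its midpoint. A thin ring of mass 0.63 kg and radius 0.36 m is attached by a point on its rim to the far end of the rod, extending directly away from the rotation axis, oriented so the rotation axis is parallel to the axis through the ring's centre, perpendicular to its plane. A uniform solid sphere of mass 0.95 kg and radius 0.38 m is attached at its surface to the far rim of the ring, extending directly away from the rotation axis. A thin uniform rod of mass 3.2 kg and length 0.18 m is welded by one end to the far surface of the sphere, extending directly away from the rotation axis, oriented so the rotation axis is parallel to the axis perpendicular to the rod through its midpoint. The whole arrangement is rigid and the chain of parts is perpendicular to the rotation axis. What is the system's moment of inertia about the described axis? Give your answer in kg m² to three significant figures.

14.2

Thin rod: I_cm = (1/12)ML² = (1/12)(1.8)(0.69)² = 0.071415 kg m²; axis through the centre, so I = 0.071415 kg m².
Thin ring: I_cm = MR² = (0.63)(0.36)² = 0.081648 kg m²; centre at d = 0.345 + 0.36 = 0.705 m, so the parallel axis theorem gives I = 0.081648 + (0.63)(0.705)² = 0.39477 kg m².
Solid sphere: I_cm = (2/5)MR² = (2/5)(0.95)(0.38)² = 0.054872 kg m²; centre at d = 0.345 + 0.36 + 0.36 + 0.38 = 1.445 m, so the parallel axis theorem gives I = 0.054872 + (0.95)(1.445)² = 2.0385 kg m².
Thin rod: I_cm = (1/12)ML² = (1/12)(3.2)(0.18)² = 0.00864 kg m²; centre at d = 0.345 + 0.36 + 0.36 + 0.38 + 0.38 + 0.09 = 1.915 m, so the parallel axis theorem gives I = 0.00864 + (3.2)(1.915)² = 11.744 kg m².
Total I = 0.071415 + 0.39477 + 2.0385 + 11.744 = 14.248 kg m².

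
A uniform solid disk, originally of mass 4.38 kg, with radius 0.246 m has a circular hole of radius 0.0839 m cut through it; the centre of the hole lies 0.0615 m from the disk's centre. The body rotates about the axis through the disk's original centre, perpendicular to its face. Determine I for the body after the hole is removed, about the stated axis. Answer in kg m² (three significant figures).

Unpierced body about its centre: I₀ = (1/2)MR² = (1/2)(4.38)(0.246)² = 0.13253 kg m².
The removed disk has mass m = M·(r/R)² = (4.38)(0.0839/0.246)² = 0.50948 kg (same uniform areal density).
Its moment of inertia about the rotation axis (parallel-axis theorem): I_hole = (1/2)mr² + md² = (1/2)(0.50948)(0.0839)² + (0.50948)(0.0615)² = 0.0037202 kg m².
Treating the hole as negative mass, I = I₀ − I_hole = 0.13253 − 0.0037202 = 0.12881 kg m².

0.129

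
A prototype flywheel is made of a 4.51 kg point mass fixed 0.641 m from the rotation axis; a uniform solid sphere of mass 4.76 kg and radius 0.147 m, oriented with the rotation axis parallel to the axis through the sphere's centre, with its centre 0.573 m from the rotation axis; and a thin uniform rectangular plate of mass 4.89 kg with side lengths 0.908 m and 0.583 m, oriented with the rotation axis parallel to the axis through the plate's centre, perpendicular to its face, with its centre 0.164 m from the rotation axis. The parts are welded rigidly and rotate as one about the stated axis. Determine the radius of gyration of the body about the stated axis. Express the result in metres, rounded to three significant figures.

Point mass: I_cm = 0; centre at d = 0.641 m, so I = I_cm + Md² gives I = 0 + (4.51)(0.641)² = 1.8531 kg m^2.
Solid sphere: I_cm = (2/5)MR² = (2/5)(4.76)(0.147)² = 0.041144 kg m^2; centre at d = 0.573 m, so I = I_cm + Md² gives I = 0.041144 + (4.76)(0.573)² = 1.604 kg m^2.
Rectangular plate: I_cm = (1/12)M(a²+b²) = (1/12)(4.89)[(0.908)² + (0.583)²] = 0.47447 kg m^2; centre at d = 0.164 m, so I = I_cm + Md² gives I = 0.47447 + (4.89)(0.164)² = 0.606 kg m^2.
Total I = 4.0631 kg m^2; total mass M = 14.16 kg.
k = √(I/M) = √(4.0631/14.16) = 0.53567 m.

0.536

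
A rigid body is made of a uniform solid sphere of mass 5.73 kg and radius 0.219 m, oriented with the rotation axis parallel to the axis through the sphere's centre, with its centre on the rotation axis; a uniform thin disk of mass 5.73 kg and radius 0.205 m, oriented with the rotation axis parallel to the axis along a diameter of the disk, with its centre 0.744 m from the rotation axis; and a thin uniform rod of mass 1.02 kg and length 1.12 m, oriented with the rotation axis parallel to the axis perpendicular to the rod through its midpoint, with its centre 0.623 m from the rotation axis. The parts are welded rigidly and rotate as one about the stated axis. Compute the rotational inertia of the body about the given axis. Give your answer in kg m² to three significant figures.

Solid sphere: I_cm = (2/5)MR² = (2/5)(5.73)(0.219)² = 0.10993 kg m²; axis through the centre, so I = 0.10993 kg m².
Thin disk: I_cm = (1/4)MR² = (1/4)(5.73)(0.205)² = 0.060201 kg m²; centre at d = 0.744 m, so the parallel axis theorem gives I = 0.060201 + (5.73)(0.744)² = 3.232 kg m².
Thin rod: I_cm = (1/12)ML² = (1/12)(1.02)(1.12)² = 0.10662 kg m²; centre at d = 0.623 m, so the parallel axis theorem gives I = 0.10662 + (1.02)(0.623)² = 0.50252 kg m².
Total I = 0.10993 + 3.232 + 0.50252 = 3.8444 kg m².

3.84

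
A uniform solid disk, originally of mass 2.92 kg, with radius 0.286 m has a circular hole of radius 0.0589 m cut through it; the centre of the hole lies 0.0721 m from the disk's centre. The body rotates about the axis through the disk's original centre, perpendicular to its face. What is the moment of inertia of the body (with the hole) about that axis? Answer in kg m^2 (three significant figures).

Unpierced body about its centre: I₀ = (1/2)MR² = (1/2)(2.92)(0.286)² = 0.11942 kg m^2.
The removed disk has mass m = M·(r/R)² = (2.92)(0.0589/0.286)² = 0.12385 kg (same uniform areal density).
Its moment of inertia about the rotation axis (parallel-axis theorem): I_hole = (1/2)mr² + md² = (1/2)(0.12385)(0.0589)² + (0.12385)(0.0721)² = 0.00085862 kg m^2.
Treating the hole as negative mass, I = I₀ − I_hole = 0.11942 − 0.00085862 = 0.11856 kg m^2.

0.119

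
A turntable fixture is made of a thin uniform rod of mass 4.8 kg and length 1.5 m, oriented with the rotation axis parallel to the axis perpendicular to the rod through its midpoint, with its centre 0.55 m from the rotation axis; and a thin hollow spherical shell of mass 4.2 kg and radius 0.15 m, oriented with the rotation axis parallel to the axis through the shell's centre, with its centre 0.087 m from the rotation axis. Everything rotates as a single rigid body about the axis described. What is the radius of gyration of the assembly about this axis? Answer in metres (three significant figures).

Thin rod: I_cm = (1/12)ML² = (1/12)(4.8)(1.5)² = 0.9 kg m²; centre at d = 0.55 m, so the parallel axis theorem gives I = 0.9 + (4.8)(0.55)² = 2.352 kg m².
Spherical shell: I_cm = (2/3)MR² = (2/3)(4.2)(0.15)² = 0.063 kg m²; centre at d = 0.087 m, so the parallel axis theorem gives I = 0.063 + (4.2)(0.087)² = 0.09479 kg m².
Total I = 2.4468 kg m²; total mass M = 9 kg.
k = √(I/M) = √(2.4468/9) = 0.52141 m.

0.521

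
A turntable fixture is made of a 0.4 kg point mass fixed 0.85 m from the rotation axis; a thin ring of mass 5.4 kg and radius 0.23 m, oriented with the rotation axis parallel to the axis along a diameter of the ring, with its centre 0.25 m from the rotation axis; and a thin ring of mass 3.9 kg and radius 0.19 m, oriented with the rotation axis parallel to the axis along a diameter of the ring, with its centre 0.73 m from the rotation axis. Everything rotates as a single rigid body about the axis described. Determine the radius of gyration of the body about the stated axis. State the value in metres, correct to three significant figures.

Point mass: I_cm = 0; centre at d = 0.85 m, so I = I_cm + Md² gives I = 0 + (0.4)(0.85)² = 0.289 kg m^2.
Thin ring: I_cm = (1/2)MR² = (1/2)(5.4)(0.23)² = 0.14283 kg m^2; centre at d = 0.25 m, so I = I_cm + Md² gives I = 0.14283 + (5.4)(0.25)² = 0.48033 kg m^2.
Thin ring: I_cm = (1/2)MR² = (1/2)(3.9)(0.19)² = 0.070395 kg m^2; centre at d = 0.73 m, so I = I_cm + Md² gives I = 0.070395 + (3.9)(0.73)² = 2.1487 kg m^2.
Total I = 2.918 kg m^2; total mass M = 9.7 kg.
k = √(I/M) = √(2.918/9.7) = 0.54848 m.

0.548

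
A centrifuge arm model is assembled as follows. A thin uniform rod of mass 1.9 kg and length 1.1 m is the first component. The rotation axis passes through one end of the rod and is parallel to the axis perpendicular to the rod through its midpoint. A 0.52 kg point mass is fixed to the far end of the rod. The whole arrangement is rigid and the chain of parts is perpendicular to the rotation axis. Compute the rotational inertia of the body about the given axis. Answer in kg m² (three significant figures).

1.40

Thin rod: I_cm = (1/12)ML² = (1/12)(1.9)(1.1)² = 0.19158 kg m²; centre at d = 0.55 m, so I = I_cm + Md² gives I = 0.19158 + (1.9)(0.55)² = 0.76633 kg m².
Point mass: I_cm = 0; centre at d = 0.55 + 0.55 = 1.1 m, so I = I_cm + Md² gives I = 0 + (0.52)(1.1)² = 0.6292 kg m².
Total I = 0.76633 + 0.6292 = 1.3955 kg m².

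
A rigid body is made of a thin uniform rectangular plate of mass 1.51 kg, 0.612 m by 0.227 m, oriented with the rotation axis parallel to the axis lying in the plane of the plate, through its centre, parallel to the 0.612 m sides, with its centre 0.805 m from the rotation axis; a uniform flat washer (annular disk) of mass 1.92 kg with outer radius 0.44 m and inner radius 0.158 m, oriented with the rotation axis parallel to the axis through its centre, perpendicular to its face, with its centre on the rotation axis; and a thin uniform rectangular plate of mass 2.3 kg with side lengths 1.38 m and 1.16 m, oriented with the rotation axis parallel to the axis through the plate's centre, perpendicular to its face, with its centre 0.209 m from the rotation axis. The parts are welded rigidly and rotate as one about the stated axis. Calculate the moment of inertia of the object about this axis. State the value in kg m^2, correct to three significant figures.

1.92

Rectangular plate: I_cm = (1/12)Mb² = (1/12)(1.51)(0.227)² = 0.0064841 kg m^2; centre at d = 0.805 m, so I = I_cm + Md² gives I = 0.0064841 + (1.51)(0.805)² = 0.985 kg m^2.
Annular disk: I_cm = (1/2)M(R²+r²) = (1/2)(1.92)[(0.44)² + (0.158)²] = 0.20982 kg m^2; axis through the centre, so I = 0.20982 kg m^2.
Rectangular plate: I_cm = (1/12)M(a²+b²) = (1/12)(2.3)[(1.38)² + (1.16)²] = 0.62292 kg m^2; centre at d = 0.209 m, so I = I_cm + Md² gives I = 0.62292 + (2.3)(0.209)² = 0.72338 kg m^2.
Total I = 0.985 + 0.20982 + 0.72338 = 1.9182 kg m^2.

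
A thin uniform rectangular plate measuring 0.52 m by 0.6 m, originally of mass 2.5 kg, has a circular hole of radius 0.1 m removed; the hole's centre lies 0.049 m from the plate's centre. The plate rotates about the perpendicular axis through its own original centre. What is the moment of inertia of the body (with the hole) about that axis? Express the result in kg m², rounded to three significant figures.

0.129

Unpierced body about its centre: I₀ = (1/12)M(a²+b²) = (1/12)(2.5)[(0.52)² + (0.6)²] = 0.13133 kg m².
The removed disk has mass m = M·πr²/(ab) = (2.5)·π(0.1)²/(0.52·0.6) = 0.25173 kg (same uniform areal density).
Its moment of inertia about the rotation axis (parallel-axis theorem): I_hole = (1/2)mr² + md² = (1/2)(0.25173)(0.1)² + (0.25173)(0.049)² = 0.0018631 kg m².
Treating the hole as negative mass, I = I₀ − I_hole = 0.13133 − 0.0018631 = 0.12947 kg m².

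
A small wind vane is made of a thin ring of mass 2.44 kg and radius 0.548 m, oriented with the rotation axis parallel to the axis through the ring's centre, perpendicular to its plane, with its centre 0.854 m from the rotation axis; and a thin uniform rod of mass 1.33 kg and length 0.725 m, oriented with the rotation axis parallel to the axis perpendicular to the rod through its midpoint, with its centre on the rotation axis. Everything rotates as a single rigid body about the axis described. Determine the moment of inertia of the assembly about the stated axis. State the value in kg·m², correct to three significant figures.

Thin ring: I_cm = MR² = (2.44)(0.548)² = 0.73274 kg·m²; centre at d = 0.854 m, so I = I_cm + Md² gives I = 0.73274 + (2.44)(0.854)² = 2.5123 kg·m².
Thin rod: I_cm = (1/12)ML² = (1/12)(1.33)(0.725)² = 0.058257 kg·m²; axis through the centre, so I = 0.058257 kg·m².
Total I = 2.5123 + 0.058257 = 2.5705 kg·m².

2.57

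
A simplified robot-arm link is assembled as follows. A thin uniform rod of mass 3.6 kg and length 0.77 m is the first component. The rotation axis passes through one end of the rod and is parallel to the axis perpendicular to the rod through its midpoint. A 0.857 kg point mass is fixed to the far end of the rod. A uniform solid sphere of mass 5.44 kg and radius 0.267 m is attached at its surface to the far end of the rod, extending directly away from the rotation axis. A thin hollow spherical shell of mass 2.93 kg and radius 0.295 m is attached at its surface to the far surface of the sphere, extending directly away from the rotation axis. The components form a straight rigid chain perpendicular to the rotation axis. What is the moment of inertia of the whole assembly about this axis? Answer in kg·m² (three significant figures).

14.9

Thin rod: I_cm = (1/12)ML² = (1/12)(3.6)(0.77)² = 0.17787 kg·m²; centre at d = 0.385 m, so I = I_cm + Md² gives I = 0.17787 + (3.6)(0.385)² = 0.71148 kg·m².
Point mass: I_cm = 0; centre at d = 0.385 + 0.385 = 0.77 m, so I = I_cm + Md² gives I = 0 + (0.857)(0.77)² = 0.50812 kg·m².
Solid sphere: I_cm = (2/5)MR² = (2/5)(5.44)(0.267)² = 0.15512 kg·m²; centre at d = 0.385 + 0.385 + 0.267 = 1.037 m, so I = I_cm + Md² gives I = 0.15512 + (5.44)(1.037)² = 6.0051 kg·m².
Spherical shell: I_cm = (2/3)MR² = (2/3)(2.93)(0.295)² = 0.16999 kg·m²; centre at d = 0.385 + 0.385 + 0.267 + 0.267 + 0.295 = 1.599 m, so I = I_cm + Md² gives I = 0.16999 + (2.93)(1.599)² = 7.6614 kg·m².
Total I = 0.71148 + 0.50812 + 6.0051 + 7.6614 = 14.886 kg·m².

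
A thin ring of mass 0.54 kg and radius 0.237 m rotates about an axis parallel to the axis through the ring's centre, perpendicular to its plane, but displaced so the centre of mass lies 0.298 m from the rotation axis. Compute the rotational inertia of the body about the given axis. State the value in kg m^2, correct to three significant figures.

I_cm = MR² = (0.54)(0.237)² = 0.030331 kg m^2; centre at d = 0.298 m, so I = I_cm + Md² gives I = 0.030331 + (0.54)(0.298)² = 0.078285 kg m^2.

0.0783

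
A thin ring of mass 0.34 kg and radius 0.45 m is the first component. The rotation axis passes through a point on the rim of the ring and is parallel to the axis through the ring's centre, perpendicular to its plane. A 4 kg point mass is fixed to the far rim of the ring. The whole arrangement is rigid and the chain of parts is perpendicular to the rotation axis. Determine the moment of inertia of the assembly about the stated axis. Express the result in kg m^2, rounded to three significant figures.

Thin ring: I_cm = MR² = (0.34)(0.45)² = 0.06885 kg m^2; centre at d = 0.45 m, so I = I_cm + Md² gives I = 0.06885 + (0.34)(0.45)² = 0.1377 kg m^2.
Point mass: I_cm = 0; centre at d = 0.45 + 0.45 = 0.9 m, so I = I_cm + Md² gives I = 0 + (4)(0.9)² = 3.24 kg m^2.
Total I = 0.1377 + 3.24 = 3.3777 kg m^2.

3.38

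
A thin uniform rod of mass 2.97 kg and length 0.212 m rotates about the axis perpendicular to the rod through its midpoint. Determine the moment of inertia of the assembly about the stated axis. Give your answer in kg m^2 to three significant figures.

I_cm = (1/12)ML² = (1/12)(2.97)(0.212)² = 0.011124 kg m^2; axis through the centre, so I = 0.011124 kg m^2.

0.0111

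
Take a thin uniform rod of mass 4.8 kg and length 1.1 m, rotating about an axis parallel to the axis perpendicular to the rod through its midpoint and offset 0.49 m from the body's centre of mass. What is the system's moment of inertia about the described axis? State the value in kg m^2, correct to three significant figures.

1.64

I_cm = (1/12)ML² = (1/12)(4.8)(1.1)² = 0.484 kg m^2; centre at d = 0.49 m, so I = I_cm + Md² gives I = 0.484 + (4.8)(0.49)² = 1.6365 kg m^2.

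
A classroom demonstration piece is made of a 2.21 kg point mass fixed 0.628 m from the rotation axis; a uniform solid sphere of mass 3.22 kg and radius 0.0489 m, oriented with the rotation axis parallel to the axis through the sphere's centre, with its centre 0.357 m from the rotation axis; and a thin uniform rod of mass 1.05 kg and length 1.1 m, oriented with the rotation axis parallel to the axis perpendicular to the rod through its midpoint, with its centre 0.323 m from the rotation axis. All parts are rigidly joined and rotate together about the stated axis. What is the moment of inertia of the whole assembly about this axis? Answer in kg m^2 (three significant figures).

Point mass: I_cm = 0; centre at d = 0.628 m, so I = I_cm + Md² gives I = 0 + (2.21)(0.628)² = 0.87159 kg m^2.
Solid sphere: I_cm = (2/5)MR² = (2/5)(3.22)(0.0489)² = 0.0030799 kg m^2; centre at d = 0.357 m, so I = I_cm + Md² gives I = 0.0030799 + (3.22)(0.357)² = 0.41347 kg m^2.
Thin rod: I_cm = (1/12)ML² = (1/12)(1.05)(1.1)² = 0.10588 kg m^2; centre at d = 0.323 m, so I = I_cm + Md² gives I = 0.10588 + (1.05)(0.323)² = 0.21542 kg m^2.
Total I = 0.87159 + 0.41347 + 0.21542 = 1.5005 kg m^2.

1.50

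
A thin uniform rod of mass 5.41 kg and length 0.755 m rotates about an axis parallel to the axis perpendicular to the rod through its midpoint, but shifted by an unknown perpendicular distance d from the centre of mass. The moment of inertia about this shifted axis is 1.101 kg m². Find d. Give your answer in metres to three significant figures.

0.395

About the centre-of-mass axis, I_cm = (1/12)ML² = (1/12)(5.41)(0.755)² = 0.25699 kg m².
Parallel axis theorem: I = I_cm + Md², so Md² = 1.101 − 0.25699 = 0.84401 kg m².
d = √(0.84401 / 5.41) = 0.39498 m.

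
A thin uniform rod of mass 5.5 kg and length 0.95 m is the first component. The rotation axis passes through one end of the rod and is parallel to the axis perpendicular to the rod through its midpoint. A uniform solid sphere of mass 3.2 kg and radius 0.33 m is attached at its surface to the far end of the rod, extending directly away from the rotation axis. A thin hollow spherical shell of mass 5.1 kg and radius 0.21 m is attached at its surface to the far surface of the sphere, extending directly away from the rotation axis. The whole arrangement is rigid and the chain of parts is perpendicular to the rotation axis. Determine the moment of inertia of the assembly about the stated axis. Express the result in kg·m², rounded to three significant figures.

Thin rod: I_cm = (1/12)ML² = (1/12)(5.5)(0.95)² = 0.41365 kg·m²; centre at d = 0.475 m, so the parallel axis theorem gives I = 0.41365 + (5.5)(0.475)² = 1.6546 kg·m².
Solid sphere: I_cm = (2/5)MR² = (2/5)(3.2)(0.33)² = 0.13939 kg·m²; centre at d = 0.475 + 0.475 + 0.33 = 1.28 m, so the parallel axis theorem gives I = 0.13939 + (3.2)(1.28)² = 5.3823 kg·m².
Spherical shell: I_cm = (2/3)MR² = (2/3)(5.1)(0.21)² = 0.14994 kg·m²; centre at d = 0.475 + 0.475 + 0.33 + 0.33 + 0.21 = 1.82 m, so the parallel axis theorem gives I = 0.14994 + (5.1)(1.82)² = 17.043 kg·m².
Total I = 1.6546 + 5.3823 + 17.043 = 24.08 kg·m².

24.1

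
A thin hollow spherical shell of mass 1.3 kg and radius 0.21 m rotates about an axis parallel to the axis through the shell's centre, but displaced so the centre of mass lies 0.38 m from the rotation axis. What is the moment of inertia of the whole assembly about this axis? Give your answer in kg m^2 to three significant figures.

0.226

I_cm = (2/3)MR² = (2/3)(1.3)(0.21)² = 0.03822 kg m^2; centre at d = 0.38 m, so I = I_cm + Md² gives I = 0.03822 + (1.3)(0.38)² = 0.22594 kg m^2.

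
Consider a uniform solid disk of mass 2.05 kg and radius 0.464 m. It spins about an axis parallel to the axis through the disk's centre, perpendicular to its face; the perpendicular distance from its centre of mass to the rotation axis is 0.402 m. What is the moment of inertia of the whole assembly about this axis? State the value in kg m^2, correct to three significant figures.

I_cm = (1/2)MR² = (1/2)(2.05)(0.464)² = 0.22068 kg m^2; centre at d = 0.402 m, so the parallel axis theorem gives I = 0.22068 + (2.05)(0.402)² = 0.55197 kg m^2.

0.552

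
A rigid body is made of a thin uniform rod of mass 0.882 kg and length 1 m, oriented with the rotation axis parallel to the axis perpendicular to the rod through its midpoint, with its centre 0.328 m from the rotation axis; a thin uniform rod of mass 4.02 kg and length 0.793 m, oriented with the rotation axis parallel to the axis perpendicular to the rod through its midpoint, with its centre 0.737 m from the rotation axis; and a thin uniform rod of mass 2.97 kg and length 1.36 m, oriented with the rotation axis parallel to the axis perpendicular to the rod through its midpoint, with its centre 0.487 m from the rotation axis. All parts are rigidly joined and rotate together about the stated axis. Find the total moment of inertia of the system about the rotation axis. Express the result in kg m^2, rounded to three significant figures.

Thin rod: I_cm = (1/12)ML² = (1/12)(0.882)(1)² = 0.0735 kg m^2; centre at d = 0.328 m, so I = I_cm + Md² gives I = 0.0735 + (0.882)(0.328)² = 0.16839 kg m^2.
Thin rod: I_cm = (1/12)ML² = (1/12)(4.02)(0.793)² = 0.21066 kg m^2; centre at d = 0.737 m, so I = I_cm + Md² gives I = 0.21066 + (4.02)(0.737)² = 2.3942 kg m^2.
Thin rod: I_cm = (1/12)ML² = (1/12)(2.97)(1.36)² = 0.45778 kg m^2; centre at d = 0.487 m, so I = I_cm + Md² gives I = 0.45778 + (2.97)(0.487)² = 1.1622 kg m^2.
Total I = 0.16839 + 2.3942 + 1.1622 = 3.7248 kg m^2.

3.72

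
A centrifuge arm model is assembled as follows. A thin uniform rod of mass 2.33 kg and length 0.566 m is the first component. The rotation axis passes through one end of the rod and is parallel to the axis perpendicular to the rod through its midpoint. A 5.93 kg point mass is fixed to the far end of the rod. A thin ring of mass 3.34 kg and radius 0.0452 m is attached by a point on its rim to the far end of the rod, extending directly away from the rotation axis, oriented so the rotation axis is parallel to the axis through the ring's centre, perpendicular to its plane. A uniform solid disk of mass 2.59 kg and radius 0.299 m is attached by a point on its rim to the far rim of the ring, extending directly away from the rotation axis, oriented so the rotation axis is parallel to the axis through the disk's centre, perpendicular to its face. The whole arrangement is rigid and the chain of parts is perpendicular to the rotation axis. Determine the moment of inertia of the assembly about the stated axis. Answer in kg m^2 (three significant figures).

5.88

Thin rod: I_cm = (1/12)ML² = (1/12)(2.33)(0.566)² = 0.062202 kg m^2; centre at d = 0.283 m, so I = I_cm + Md² gives I = 0.062202 + (2.33)(0.283)² = 0.24881 kg m^2.
Point mass: I_cm = 0; centre at d = 0.283 + 0.283 = 0.566 m, so I = I_cm + Md² gives I = 0 + (5.93)(0.566)² = 1.8997 kg m^2.
Thin ring: I_cm = MR² = (3.34)(0.0452)² = 0.0068238 kg m^2; centre at d = 0.283 + 0.283 + 0.0452 = 0.6112 m, so I = I_cm + Md² gives I = 0.0068238 + (3.34)(0.6112)² = 1.2545 kg m^2.
Solid disk: I_cm = (1/2)MR² = (1/2)(2.59)(0.299)² = 0.11577 kg m^2; centre at d = 0.283 + 0.283 + 0.0452 + 0.0452 + 0.299 = 0.9554 m, so I = I_cm + Md² gives I = 0.11577 + (2.59)(0.9554)² = 2.4799 kg m^2.
Total I = 0.24881 + 1.8997 + 1.2545 + 2.4799 = 5.883 kg m^2.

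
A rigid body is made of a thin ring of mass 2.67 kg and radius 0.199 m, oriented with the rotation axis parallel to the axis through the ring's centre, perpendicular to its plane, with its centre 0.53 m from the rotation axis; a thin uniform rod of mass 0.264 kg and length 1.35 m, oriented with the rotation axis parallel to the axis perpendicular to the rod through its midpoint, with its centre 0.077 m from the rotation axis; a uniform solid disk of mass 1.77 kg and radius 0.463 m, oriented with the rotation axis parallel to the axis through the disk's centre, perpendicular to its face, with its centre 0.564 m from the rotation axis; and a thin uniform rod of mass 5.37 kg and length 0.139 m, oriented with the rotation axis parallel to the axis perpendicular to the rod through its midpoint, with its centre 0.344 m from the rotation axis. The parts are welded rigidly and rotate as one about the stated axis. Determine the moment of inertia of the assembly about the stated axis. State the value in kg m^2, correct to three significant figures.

2.29

Thin ring: I_cm = MR² = (2.67)(0.199)² = 0.10573 kg m^2; centre at d = 0.53 m, so I = I_cm + Md² gives I = 0.10573 + (2.67)(0.53)² = 0.85574 kg m^2.
Thin rod: I_cm = (1/12)ML² = (1/12)(0.264)(1.35)² = 0.040095 kg m^2; centre at d = 0.077 m, so I = I_cm + Md² gives I = 0.040095 + (0.264)(0.077)² = 0.04166 kg m^2.
Solid disk: I_cm = (1/2)MR² = (1/2)(1.77)(0.463)² = 0.18972 kg m^2; centre at d = 0.564 m, so I = I_cm + Md² gives I = 0.18972 + (1.77)(0.564)² = 0.75275 kg m^2.
Thin rod: I_cm = (1/12)ML² = (1/12)(5.37)(0.139)² = 0.0086461 kg m^2; centre at d = 0.344 m, so I = I_cm + Md² gives I = 0.0086461 + (5.37)(0.344)² = 0.64411 kg m^2.
Total I = 0.85574 + 0.04166 + 0.75275 + 0.64411 = 2.2943 kg m^2.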